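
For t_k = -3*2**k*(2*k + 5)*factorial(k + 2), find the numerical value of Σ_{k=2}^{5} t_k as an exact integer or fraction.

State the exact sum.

Σ = -7741152

Ratio r(k) = 2*(k + 3)*(2*k + 7)/(2*k + 5).
Factor: A=2*k + 6; B=1; C=k + 5/2.
Need (2*k + 6)·f(k+1) − (1)·f(k) = k + 5/2.
Degrees (1,0,1) ⇒ d ≤ 0.
Match coefficients ⇒ f(k) = 1/2.
So s_k = (B(k−1)f/C)·t_k = (1/(2*k + 5))·t_k = -3*2**k*factorial(k + 2).
Δs = -3*2**k*(2*k + 5)*factorial(k + 2), as required.
Telescoping: Σ = s_(6) − s_(2) = -7741440 − (-288) = -7741152.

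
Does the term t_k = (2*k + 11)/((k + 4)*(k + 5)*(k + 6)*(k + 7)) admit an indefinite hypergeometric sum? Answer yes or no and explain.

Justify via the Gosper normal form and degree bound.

Yes. s_k = k*(k + 10)/(24*(k**2 + 10*k + 24)).

t_(k+1)/t_k = (k + 4)*(2*k + 13)/((k + 8)*(2*k + 11)).
A = k + 4, B = k + 8, C = k + 11/2.
f must satisfy (k + 4)·f(k+1) − (k + 7)·f(k) = k + 11/2.
Bound: deg f ≤ 3.
Solve for f: f(k) = k*(k + 5)*(k + 10)/48 (degree 3 ≤ 3).
Certificate R = B(k−1)f/C = k*(k + 5)*(k + 7)*(k + 10)/(24*(2*k + 11)) gives s_k = k*(k + 10)/(24*(k**2 + 10*k + 24)).
Δs = (2*k + 11)/(k**4 + 22*k**3 + 179*k**2 + 638*k + 840), as required.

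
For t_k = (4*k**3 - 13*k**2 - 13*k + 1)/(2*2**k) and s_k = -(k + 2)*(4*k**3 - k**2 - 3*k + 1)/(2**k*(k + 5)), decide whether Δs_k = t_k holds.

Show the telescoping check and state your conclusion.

Invalid: residual 3*(-4*k**4 - 15*k**3 + 80*k**2 + 70*k - 7)/(2*2**k*(k**2 + 11*k + 30)) ≠ 0.

s_(k+1) = (k + 3)*(3*k - 4*(k + 1)**3 + (k + 1)**2 + 2)/(2*2**k*(k + 6))
s_(k+1) − s_k = (4*k**5 + 19*k**4 - 81*k**3 - 292*k**2 - 169*k + 9)/(2*2**k*(k**2 + 11*k + 30))
(s_(k+1) − s_k) − t_k = 3*(-4*k**4 - 15*k**3 + 80*k**2 + 70*k - 7)/(2*2**k*(k**2 + 11*k + 30))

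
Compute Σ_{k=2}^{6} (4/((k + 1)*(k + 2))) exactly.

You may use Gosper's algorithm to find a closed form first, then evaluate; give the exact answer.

Σ = 5/6

t_(k+1)/t_k = (k + 1)/(k + 3).
Take A(k)=k + 1, B(k)=k + 3, C(k)=1.
Key eq: (k + 1)·f(k+1) = (k + 2)·f(k) + (1).
Degrees (1,1,0) ⇒ d ≤ 1.
Solving with deg f ≤ 1: f(k) = k.
R(k) = B(k−1)·f(k)/C(k) = k*(k + 2); s_k = R·t_k = 4*k/(k + 1).
s_(k+1) − s_k = 4/(k**2 + 3*k + 2) = t_k.
Sum = s_(7) − s_(2); s_(7) = 7/2, s_(2) = 8/3 ⇒ 5/6.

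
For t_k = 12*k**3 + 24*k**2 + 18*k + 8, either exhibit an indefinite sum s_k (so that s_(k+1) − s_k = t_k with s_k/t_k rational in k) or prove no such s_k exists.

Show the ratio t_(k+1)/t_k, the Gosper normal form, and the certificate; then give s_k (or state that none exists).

Ratio r(k) = (6*k**3 + 30*k**2 + 51*k + 31)/(6*k**3 + 12*k**2 + 9*k + 4).
Normal form (A,B,C) = (1, 1, k**3 + 2*k**2 + 3*k/2 + 2/3).
Set up (1)·f(k+1) − (1)·f(k) − (k**3 + 2*k**2 + 3*k/2 + 2/3) = 0.
d = 4 from the (0,0,3) case.
A polynomial solution: f(k) = k*(3*k**3 + 2*k**2 + 3)/12.
R(k) = B(k−1)·f(k)/C(k) = k*(3*k**3 + 2*k**2 + 3)/(2*(6*k**3 + 12*k**2 + 9*k + 4)); s_k = R·t_k = k*(3*k**3 + 2*k**2 + 3).
Verify: 12*k**3 + 24*k**2 + 18*k + 8 matches t_k.

s_k = k*(3*k**3 + 2*k**2 + 3)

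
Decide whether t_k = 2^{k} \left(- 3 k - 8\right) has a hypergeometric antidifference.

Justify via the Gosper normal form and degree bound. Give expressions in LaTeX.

The ratio is 2*(3*k + 11)/(3*k + 8).
So A=2 and B=1, with C=k + 8/3.
Key eq: (2)·f(k+1) = (1)·f(k) + (k + 8/3).
deg f ≤ 1 (via 0,0,1).
Match coefficients ⇒ f(k) = (3*k + 2)/3.
Get s_k = R·t_k = 2**k*(-3*k - 2) with R(k) = B(k−1)f(k)/C(k) = (3*k + 2)/(3*k + 8).
Check: Δs_k = 2**k*(-3*k - 8). ✓

Yes. s_k = 2^{k} \left(- 3 k - 2\right).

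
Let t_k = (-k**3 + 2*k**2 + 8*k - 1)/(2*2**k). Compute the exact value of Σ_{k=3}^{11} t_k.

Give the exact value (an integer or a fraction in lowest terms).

Σ = -2997/1024

t_(k+1)/t_k = (k**3 + k**2 - 9*k - 8)/(2*(k**3 - 2*k**2 - 8*k + 1)).
So A=1/2 and B=1, with C=k**3 - 2*k**2 - 8*k + 1.
Set up (1/2)·f(k+1) − (1)·f(k) − (k**3 - 2*k**2 - 8*k + 1) = 0.
Degrees (0,0,3) ⇒ d ≤ 3.
Coefficient equations give f(k) = -2*k*(k**2 + k - 3).
Then R = B(k−1)f/C = -2*k*(k**2 + k - 3)/(k**3 - 2*k**2 - 8*k + 1), so s_k = R(k)·t_k = k*(k**2 + k - 3)/2**k.
Δs = (-k**3 + 2*k**2 + 8*k - 1)/(2*2**k), as required.
Evaluate s at k=12 and k=3: 459/1024 and 27/8; difference -2997/1024.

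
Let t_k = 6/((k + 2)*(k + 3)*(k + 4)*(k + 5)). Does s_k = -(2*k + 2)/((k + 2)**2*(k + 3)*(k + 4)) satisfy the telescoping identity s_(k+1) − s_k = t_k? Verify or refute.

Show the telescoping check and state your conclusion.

Invalid: residual 2*(-4*k - 11)/(k**6 + 19*k**5 + 147*k**4 + 593*k**3 + 1316*k**2 + 1524*k + 720) ≠ 0.

s_(k+1) = 2*(-k - 2)/((k + 3)**2*(k + 4)*(k + 5))
s_(k+1) − s_k = 2*(3*k**2 + 11*k + 7)/(k**6 + 19*k**5 + 147*k**4 + 593*k**3 + 1316*k**2 + 1524*k + 720)
(s_(k+1) − s_k) − t_k = 2*(-4*k - 11)/(k**6 + 19*k**5 + 147*k**4 + 593*k**3 + 1316*k**2 + 1524*k + 720)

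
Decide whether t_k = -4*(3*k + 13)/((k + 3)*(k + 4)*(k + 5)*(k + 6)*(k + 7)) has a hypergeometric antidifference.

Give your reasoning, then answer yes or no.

Yes. s_k = 2*k*(-k**2 - 14*k - 63)/(45*(k**3 + 14*k**2 + 63*k + 90)).

The ratio is (k + 3)*(3*k + 16)/((k + 8)*(3*k + 13)).
Factor: A=k + 3; B=k + 8; C=k + 13/3.
Solve (k + 3)·f(k+1) − (k + 7)·f(k) = k + 13/3.
Degrees (1,1,1) ⇒ d ≤ 4.
Solve for f: f(k) = k*(k + 4)*(k**2 + 14*k + 63)/270 (degree 4 ≤ 4).
Then R = B(k−1)f/C = k*(k + 4)*(k + 7)*(k**2 + 14*k + 63)/(90*(3*k + 13)), so s_k = R(k)·t_k = 2*k*(-k**2 - 14*k - 63)/(45*(k**3 + 14*k**2 + 63*k + 90)).
Verify: 4*(-3*k - 13)/(k**5 + 25*k**4 + 245*k**3 + 1175*k**2 + 2754*k + 2520) matches t_k.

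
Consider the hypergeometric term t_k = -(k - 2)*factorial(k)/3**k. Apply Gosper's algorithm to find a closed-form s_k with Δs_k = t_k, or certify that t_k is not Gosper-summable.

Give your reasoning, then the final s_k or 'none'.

r(k) = (k**2 - 1)/(3*(k - 2)) after simplifying.
Normal form (A,B,C) = (k/3 + 1/3, 1, k - 2).
f must satisfy (k/3 + 1/3)·f(k+1) − (1)·f(k) = k - 2.
From deg A=1, deg B=0, deg C=1: d=0.
Solve for f: f(k) = 3 (degree 0 ≤ 0).
So s_k = (B(k−1)f/C)·t_k = (3/(k - 2))·t_k = -3**(1 - k)*factorial(k).
Verify: -(k - 2)*factorial(k)/3**k matches t_k.

s_k = -3**(1 - k)*factorial(k)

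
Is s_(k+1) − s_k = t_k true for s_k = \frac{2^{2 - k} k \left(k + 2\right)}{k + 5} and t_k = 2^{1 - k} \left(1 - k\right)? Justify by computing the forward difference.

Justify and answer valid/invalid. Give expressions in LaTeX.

s_(k+1) = 2**(1 - k)*(k + 1)*(k + 3)/(k + 6)
s_(k+1) − s_k = 2**(1 - k)*(-k**3 - 7*k**2 - k + 15)/(k**2 + 11*k + 30)
(s_(k+1) − s_k) − t_k = 6*(k**2 + 6*k - 5)/(2**k*(k**2 + 11*k + 30))

Invalid: residual \frac{6 \cdot 2^{- k} \left(k^{2} + 6 k - 5\right)}{k^{2} + 11 k + 30} ≠ 0.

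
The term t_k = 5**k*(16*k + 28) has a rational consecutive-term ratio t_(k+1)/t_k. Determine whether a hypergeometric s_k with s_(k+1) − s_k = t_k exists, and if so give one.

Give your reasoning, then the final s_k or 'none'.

r(k) = 5*(4*k + 11)/(4*k + 7) after simplifying.
Normal form (A,B,C) = (5, 1, k + 7/4).
Key eq: (5)·f(k+1) = (1)·f(k) + (k + 7/4).
d = 1 from the (0,0,1) case.
A polynomial solution: f(k) = (2*k + 1)/8.
R(k) = B(k−1)·f(k)/C(k) = (2*k + 1)/(2*(4*k + 7)); s_k = R·t_k = 5**k*(4*k + 2).
Check: Δs_k = 5**k*(16*k + 28). ✓

s_k = 5**k*(4*k + 2)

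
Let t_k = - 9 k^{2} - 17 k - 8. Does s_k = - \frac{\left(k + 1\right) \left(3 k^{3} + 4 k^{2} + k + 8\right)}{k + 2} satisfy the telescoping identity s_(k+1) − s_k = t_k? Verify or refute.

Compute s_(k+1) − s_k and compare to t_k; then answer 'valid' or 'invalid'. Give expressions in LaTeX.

s_(k+1) = -(k + 2)*(k + 3*(k + 1)**3 + 4*(k + 1)**2 + 9)/(k + 3)
s_(k+1) − s_k = (-9*k**4 - 56*k**3 - 116*k**2 - 101*k - 40)/(k**2 + 5*k + 6)
(s_(k+1) − s_k) − t_k = (6*k**3 + 31*k**2 + 41*k + 8)/(k**2 + 5*k + 6)

Invalid: residual \frac{6 k^{3} + 31 k^{2} + 41 k + 8}{k^{2} + 5 k + 6} ≠ 0.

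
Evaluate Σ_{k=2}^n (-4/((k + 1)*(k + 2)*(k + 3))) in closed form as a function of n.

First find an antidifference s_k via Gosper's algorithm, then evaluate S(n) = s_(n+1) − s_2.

S(n) = (-n**2 - 5*n + 6)/(6*(n**2 + 5*n + 6))

The ratio is (k + 1)/(k + 4).
So A=k + 1 and B=k + 4, with C=1.
Need (k + 1)·f(k+1) − (k + 3)·f(k) = 1.
Bound: deg f ≤ 2.
Match coefficients ⇒ f(k) = k*(k + 3)/4.
So s_k = (B(k−1)f/C)·t_k = (k*(k + 3)**2/4)·t_k = k*(-k - 3)/((k + 1)*(k + 2)).
Δs = -4/(k**3 + 6*k**2 + 11*k + 6), as required.
Telescope: S(n) = s_(n+1) − s_(2) = (-n**2 - 5*n - 4)/(n**2 + 5*n + 6) − (-5/6) = (-n**2 - 5*n + 6)/(6*(n**2 + 5*n + 6)).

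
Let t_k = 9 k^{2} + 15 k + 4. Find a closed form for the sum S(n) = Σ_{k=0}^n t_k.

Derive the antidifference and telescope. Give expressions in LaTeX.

The ratio is (3*k + 7)/(3*k + 1).
Normal form (A,B,C) = (1, 1, k**2 + 5*k/3 + 4/9).
Solve (1)·f(k+1) − (1)·f(k) = k**2 + 5*k/3 + 4/9.
From deg A=0, deg B=0, deg C=2: d=3.
Solving with deg f ≤ 3: f(k) = k*(3*k**2 + 3*k - 2)/9.
Then R = B(k−1)f/C = k*(3*k**2 + 3*k - 2)/((3*k + 1)*(3*k + 4)), so s_k = R(k)·t_k = k*(3*k**2 + 3*k - 2).
Δs = 9*k**2 + 15*k + 4, as required.
Σ_(k=0)^n t_k = s_(n+1) − s_(0) = (3*n**3 + 12*n**2 + 13*n + 4) − (0), i.e. 3*n**3 + 12*n**2 + 13*n + 4.

S(n) = 3 n^{3} + 12 n^{2} + 13 n + 4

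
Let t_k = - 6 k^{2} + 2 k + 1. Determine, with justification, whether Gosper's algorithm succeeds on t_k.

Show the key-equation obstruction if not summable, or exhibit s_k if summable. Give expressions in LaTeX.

The ratio is (6*k**2 + 10*k + 3)/(6*k**2 - 2*k - 1).
Factor: A=1; B=1; C=k**2 - k/3 - 1/6.
Set up (1)·f(k+1) − (1)·f(k) − (k**2 - k/3 - 1/6) = 0.
From deg A=0, deg B=0, deg C=2: d=3.
Solving with deg f ≤ 3: f(k) = k*(2*k**2 - 4*k + 1)/6.
Then R = B(k−1)f/C = k*(2*k**2 - 4*k + 1)/(6*k**2 - 2*k - 1), so s_k = R(k)·t_k = k*(-2*k**2 + 4*k - 1).
Check: Δs_k = -6*k**2 + 2*k + 1. ✓

Yes. s_k = k \left(- 2 k^{2} + 4 k - 1\right).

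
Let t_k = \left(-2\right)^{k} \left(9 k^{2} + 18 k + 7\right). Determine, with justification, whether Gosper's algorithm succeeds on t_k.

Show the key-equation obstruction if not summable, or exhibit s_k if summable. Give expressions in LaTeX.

Step 1: r(k) = 2*(-9*k**2 - 36*k - 34)/(9*k**2 + 18*k + 7).
Normal form (A,B,C) = (-2, 1, k**2 + 2*k + 7/9).
Key eq: (-2)·f(k+1) = (1)·f(k) + (k**2 + 2*k + 7/9).
deg f ≤ 2 (via 0,0,2).
Solving with deg f ≤ 2: f(k) = -(k + 1)*(3*k - 1)/9.
So s_k = (B(k−1)f/C)·t_k = (-(k + 1)*(3*k - 1)/(9*k**2 + 18*k + 7))·t_k = (-2)**k*(-3*k**2 - 2*k + 1).
Δs = (-2)**k*(9*k**2 + 18*k + 7), as required.

Yes. s_k = \left(-2\right)^{k} \left(- 3 k^{2} - 2 k + 1\right).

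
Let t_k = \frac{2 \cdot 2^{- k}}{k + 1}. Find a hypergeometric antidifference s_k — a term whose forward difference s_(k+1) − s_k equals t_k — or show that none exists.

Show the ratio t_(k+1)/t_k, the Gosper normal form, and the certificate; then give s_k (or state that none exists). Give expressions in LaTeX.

t_(k+1)/t_k = (k + 1)/(2*(k + 2)).
Factor: A=k/2 + 1/2; B=k + 2; C=1.
f must satisfy (k/2 + 1/2)·f(k+1) − (k + 1)·f(k) = 1.
d = -1 from the (1,1,0) case.
Bound -1 < 0, so the key equation has no polynomial solution.

none — t_k is not Gosper-summable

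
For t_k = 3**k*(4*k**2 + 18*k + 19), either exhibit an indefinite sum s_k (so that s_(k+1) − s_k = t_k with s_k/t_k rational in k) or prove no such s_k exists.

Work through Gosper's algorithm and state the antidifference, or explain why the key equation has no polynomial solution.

Ratio r(k) = 3*(4*k**2 + 26*k + 41)/(4*k**2 + 18*k + 19).
Gosper form: A/B · C(k+1)/C(k) with A=3, B=1, C=k**2 + 9*k/2 + 19/4.
f must satisfy (3)·f(k+1) − (1)·f(k) = k**2 + 9*k/2 + 19/4.
d = 2 from the (0,0,2) case.
A polynomial solution: f(k) = (2*k**2 + 3*k + 2)/4.
R(k) = B(k−1)·f(k)/C(k) = (2*k**2 + 3*k + 2)/(4*k**2 + 18*k + 19); s_k = R·t_k = 3**k*(2*k**2 + 3*k + 2).
Δs = 3**k*(4*k**2 + 18*k + 19), as required.

s_k = 3**k*(2*k**2 + 3*k + 2)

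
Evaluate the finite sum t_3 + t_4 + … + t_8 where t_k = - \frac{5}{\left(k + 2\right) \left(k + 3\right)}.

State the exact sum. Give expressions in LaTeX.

Σ = -6/11

The ratio is (k + 2)/(k + 4).
Gosper form: A/B · C(k+1)/C(k) with A=k + 2, B=k + 4, C=1.
Solve (k + 2)·f(k+1) − (k + 3)·f(k) = 1.
Bound: deg f ≤ 1.
A polynomial solution: f(k) = k/2.
Certificate R = B(k−1)f/C = k*(k + 3)/2 gives s_k = -5*k/(2*k + 4).
Verify: -5/(k**2 + 5*k + 6) matches t_k.
Evaluate s at k=9 and k=3: -45/22 and -3/2; difference -6/11.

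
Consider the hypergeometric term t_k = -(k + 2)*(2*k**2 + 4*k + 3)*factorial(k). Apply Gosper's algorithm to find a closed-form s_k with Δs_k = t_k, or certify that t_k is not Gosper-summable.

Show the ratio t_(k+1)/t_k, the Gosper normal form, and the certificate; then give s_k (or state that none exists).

s_k = -(2*k**2 + 4*k + 1)*factorial(k)

The ratio is (k + 1)*(k + 3)*(4*k + 2*(k + 1)**2 + 7)/((k + 2)*(2*k**2 + 4*k + 3)).
Take A(k)=k + 1, B(k)=1, C(k)=k**3 + 4*k**2 + 11*k/2 + 3.
Key eq: (k + 1)·f(k+1) = (1)·f(k) + (k**3 + 4*k**2 + 11*k/2 + 3).
deg f ≤ 2 (via 1,0,3).
Solve for f: f(k) = (2*k**2 + 4*k + 1)/2 (degree 2 ≤ 2).
Certificate R = B(k−1)f/C = (2*k**2 + 4*k + 1)/((k + 2)*(2*k**2 + 4*k + 3)) gives s_k = -(2*k**2 + 4*k + 1)*factorial(k).
Verify: -(k + 2)*(2*k**2 + 4*k + 3)*factorial(k) matches t_k.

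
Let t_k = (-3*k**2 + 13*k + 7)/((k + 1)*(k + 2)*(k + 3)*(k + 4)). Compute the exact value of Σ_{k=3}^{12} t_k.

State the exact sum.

Compute t_(k+1)/t_k: get (k + 1)*(13*k - 3*(k + 1)**2 + 20)/((k + 5)*(-3*k**2 + 13*k + 7)).
Gosper form: A/B · C(k+1)/C(k) with A=k + 1, B=k + 5, C=k**2 - 13*k/3 - 7/3.
Solve (k + 1)·f(k+1) − (k + 4)·f(k) = k**2 - 13*k/3 - 7/3.
deg f ≤ 3 (via 1,1,2).
Coefficient equations give f(k) = -k*(k**2 + 15*k + 5)/9.
Get s_k = R·t_k = k*(k**2 + 15*k + 5)/(3*(k + 1)*(k + 2)*(k + 3)) with R(k) = B(k−1)f(k)/C(k) = -k*(k + 4)*(k**2 + 15*k + 5)/(3*(3*k**2 - 13*k - 7)).
Δs = (-3*k**2 + 13*k + 7)/(k**4 + 10*k**3 + 35*k**2 + 50*k + 24), as required.
Sum = s_(13) − s_(3); s_(13) = 533/1120, s_(3) = 59/120 ⇒ -53/3360.

Σ = -53/3360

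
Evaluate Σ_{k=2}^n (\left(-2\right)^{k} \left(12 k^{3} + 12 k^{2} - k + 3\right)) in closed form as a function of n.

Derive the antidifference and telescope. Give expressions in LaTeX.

S(n) = 8 \left(-2\right)^{n} n^{3} + 16 \left(-2\right)^{n} n^{2} + 2 \left(-2\right)^{n} n + 52

r(k) = 2*(-12*k**3 - 48*k**2 - 59*k - 26)/(12*k**3 + 12*k**2 - k + 3) after simplifying.
A = -2, B = 1, C = k**3 + k**2 - k/12 + 1/4.
Key eq: (-2)·f(k+1) = (1)·f(k) + (k**3 + k**2 - k/12 + 1/4).
Bound: deg f ≤ 3.
Solving with deg f ≤ 3: f(k) = -(k - 1)*(4*k**2 - 3)/12.
Get s_k = R·t_k = (-2)**k*(-4*k**3 + 4*k**2 + 3*k - 3) with R(k) = B(k−1)f(k)/C(k) = -(k - 1)*(4*k**2 - 3)/(12*k**3 + 12*k**2 - k + 3).
Check: Δs_k = (-2)**k*(12*k**3 + 12*k**2 - k + 3). ✓
Evaluate: s_(n+1) = 2*(-2)**n*n*(4*n**2 + 8*n + 1); subtract s_(2) = -52 ⇒ S(n) = 8*(-2)**n*n**3 + 16*(-2)**n*n**2 + 2*(-2)**n*n + 52.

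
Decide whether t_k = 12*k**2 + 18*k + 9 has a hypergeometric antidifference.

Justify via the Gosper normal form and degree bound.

Yes. s_k = k*(4*k**2 + 3*k + 2).

Ratio r(k) = (4*k**2 + 14*k + 13)/(4*k**2 + 6*k + 3).
So A=1 and B=1, with C=k**2 + 3*k/2 + 3/4.
Solve (1)·f(k+1) − (1)·f(k) = k**2 + 3*k/2 + 3/4.
Degrees (0,0,2) ⇒ d ≤ 3.
Match coefficients ⇒ f(k) = k*(4*k**2 + 3*k + 2)/12.
R(k) = B(k−1)·f(k)/C(k) = k*(4*k**2 + 3*k + 2)/(3*(4*k**2 + 6*k + 3)); s_k = R·t_k = k*(4*k**2 + 3*k + 2).
s_(k+1) − s_k = 12*k**2 + 18*k + 9 = t_k.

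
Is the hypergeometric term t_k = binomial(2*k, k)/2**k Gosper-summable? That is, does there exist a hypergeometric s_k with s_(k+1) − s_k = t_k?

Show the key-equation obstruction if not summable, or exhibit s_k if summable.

The ratio is (2*k + 1)/(k + 1).
Gosper form: A/B · C(k+1)/C(k) with A=2*k + 1, B=k + 1, C=1.
Need (2*k + 1)·f(k+1) − (k)·f(k) = 1.
From deg A=1, deg B=1, deg C=0: d=-1.
Negative degree bound (-1): no f exists, t_k not Gosper-summable.

No. Not Gosper-summable.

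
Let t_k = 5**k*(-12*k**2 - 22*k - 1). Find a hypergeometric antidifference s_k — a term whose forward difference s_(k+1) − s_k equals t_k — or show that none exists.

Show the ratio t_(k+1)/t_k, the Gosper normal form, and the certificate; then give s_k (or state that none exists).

Step 1: r(k) = 5*(12*k**2 + 46*k + 35)/(12*k**2 + 22*k + 1).
A = 5, B = 1, C = k**2 + 11*k/6 + 1/12.
Key eq: (5)·f(k+1) = (1)·f(k) + (k**2 + 11*k/6 + 1/12).
Degrees (0,0,2) ⇒ d ≤ 2.
Solve for f: f(k) = (k - 1)*(3*k + 1)/12 (degree 2 ≤ 2).
Then R = B(k−1)f/C = (k - 1)*(3*k + 1)/(12*k**2 + 22*k + 1), so s_k = R(k)·t_k = 5**k*(-3*k**2 + 2*k + 1).
Δs = 5**k*(-12*k**2 - 22*k - 1), as required.

s_k = 5**k*(-3*k**2 + 2*k + 1)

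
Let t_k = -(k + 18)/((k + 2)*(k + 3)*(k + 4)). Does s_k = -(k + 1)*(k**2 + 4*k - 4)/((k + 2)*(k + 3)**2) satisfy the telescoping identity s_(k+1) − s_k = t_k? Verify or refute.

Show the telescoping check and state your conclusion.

Invalid: residual 2*(-k**3 - 7*k**2 + 9*k + 70)/(k**5 + 16*k**4 + 101*k**3 + 314*k**2 + 480*k + 288) ≠ 0.

s_(k+1) = -(k + 2)*(4*k + (k + 1)**2)/((k + 3)*(k + 4)**2)
s_(k+1) − s_k = (-3*k**3 - 39*k**2 - 120*k - 76)/(k**5 + 16*k**4 + 101*k**3 + 314*k**2 + 480*k + 288)
(s_(k+1) − s_k) − t_k = 2*(-k**3 - 7*k**2 + 9*k + 70)/(k**5 + 16*k**4 + 101*k**3 + 314*k**2 + 480*k + 288)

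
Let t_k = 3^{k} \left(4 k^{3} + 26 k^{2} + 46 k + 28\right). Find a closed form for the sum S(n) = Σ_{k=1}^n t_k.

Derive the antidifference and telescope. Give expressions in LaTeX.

S(n) = 6 \cdot 3^{n} n^{3} + 30 \cdot 3^{n} n^{2} + 48 \cdot 3^{n} n + 30 \cdot 3^{n} - 30

Ratio r(k) = 3*(2*k**3 + 19*k**2 + 55*k + 52)/(2*k**3 + 13*k**2 + 23*k + 14).
Normal form (A,B,C) = (3, 1, k**3 + 13*k**2/2 + 23*k/2 + 7).
Solve (3)·f(k+1) − (1)·f(k) = k**3 + 13*k**2/2 + 23*k/2 + 7.
Bound: deg f ≤ 3.
A polynomial solution: f(k) = (k**3 + 2*k**2 + k + 1)/2.
Then R = B(k−1)f/C = (k**3 + 2*k**2 + k + 1)/(2*k**3 + 13*k**2 + 23*k + 14), so s_k = R(k)·t_k = 2*3**k*(k**3 + 2*k**2 + k + 1).
s_(k+1) − s_k = 3**k*(4*k**3 + 26*k**2 + 46*k + 28) = t_k.
Evaluate: s_(n+1) = 6*3**n*(n**3 + 5*n**2 + 8*n + 5); subtract s_(1) = 30 ⇒ S(n) = 6*3**n*n**3 + 30*3**n*n**2 + 48*3**n*n + 30*3**n - 30.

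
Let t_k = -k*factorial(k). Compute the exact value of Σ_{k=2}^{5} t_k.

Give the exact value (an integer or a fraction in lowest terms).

r(k) = (k + 1)**2/k after simplifying.
Factor: A=k + 1; B=1; C=k.
f must satisfy (k + 1)·f(k+1) − (1)·f(k) = k.
From deg A=1, deg B=0, deg C=1: d=0.
Solve for f: f(k) = 1 (degree 0 ≤ 0).
So s_k = (B(k−1)f/C)·t_k = (1/k)·t_k = -factorial(k).
Δs = -k*factorial(k), as required.
Telescoping: Σ = s_(6) − s_(2) = -720 − (-2) = -718.

Σ = -718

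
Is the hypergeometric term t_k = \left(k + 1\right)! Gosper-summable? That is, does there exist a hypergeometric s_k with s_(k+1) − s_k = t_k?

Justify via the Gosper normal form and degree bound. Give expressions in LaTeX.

No — t_k has no hypergeometric antidifference.

The ratio is k + 2.
Normal form (A,B,C) = (k + 2, 1, 1).
f must satisfy (k + 2)·f(k+1) − (1)·f(k) = 1.
d = -1 from the (1,0,0) case.
Bound -1 < 0, so the key equation has no polynomial solution.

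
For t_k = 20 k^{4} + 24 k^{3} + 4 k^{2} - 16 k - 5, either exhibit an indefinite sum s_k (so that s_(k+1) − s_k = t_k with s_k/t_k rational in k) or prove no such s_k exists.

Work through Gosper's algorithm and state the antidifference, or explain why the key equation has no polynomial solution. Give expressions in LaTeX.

s_k = k \left(4 k^{4} - 4 k^{3} - 4 k^{2} - 4 k + 3\right)

The ratio is (20*k**4 + 104*k**3 + 196*k**2 + 144*k + 27)/(20*k**4 + 24*k**3 + 4*k**2 - 16*k - 5).
Normal form (A,B,C) = (1, 1, k**4 + 6*k**3/5 + k**2/5 - 4*k/5 - 1/4).
Solve (1)·f(k+1) − (1)·f(k) = k**4 + 6*k**3/5 + k**2/5 - 4*k/5 - 1/4.
deg f ≤ 5 (via 0,0,4).
Coefficient equations give f(k) = k*(4*k**4 - 4*k**3 - 4*k**2 - 4*k + 3)/20.
R(k) = B(k−1)·f(k)/C(k) = k*(4*k**4 - 4*k**3 - 4*k**2 - 4*k + 3)/(20*k**4 + 24*k**3 + 4*k**2 - 16*k - 5); s_k = R·t_k = k*(4*k**4 - 4*k**3 - 4*k**2 - 4*k + 3).
Verify: 20*k**4 + 24*k**3 + 4*k**2 - 16*k - 5 matches t_k.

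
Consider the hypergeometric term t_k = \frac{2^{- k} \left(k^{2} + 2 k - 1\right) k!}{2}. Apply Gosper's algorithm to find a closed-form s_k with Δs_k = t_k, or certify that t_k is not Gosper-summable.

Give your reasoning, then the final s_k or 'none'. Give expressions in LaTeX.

Ratio r(k) = (k + 1)*(2*k + (k + 1)**2 + 1)/(2*(k**2 + 2*k - 1)).
So A=k/2 + 1/2 and B=1, with C=k**2 + 2*k - 1.
Key eq: (k/2 + 1/2)·f(k+1) = (1)·f(k) + (k**2 + 2*k - 1).
deg f ≤ 1 (via 1,0,2).
Match coefficients ⇒ f(k) = 2*(k + 2).
So s_k = (B(k−1)f/C)·t_k = (2*(k + 2)/(k**2 + 2*k - 1))·t_k = (k + 2)*factorial(k)/2**k.
Δs = (k**2 + 2*k - 1)*factorial(k)/(2*2**k), as required.

s_k = 2^{- k} \left(k + 2\right) k!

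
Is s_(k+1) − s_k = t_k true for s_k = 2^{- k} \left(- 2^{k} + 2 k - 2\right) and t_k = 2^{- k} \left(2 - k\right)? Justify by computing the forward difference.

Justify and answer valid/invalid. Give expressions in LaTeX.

Valid — Δs_k = t_k.

s_(k+1) = -1 + k/2**k
s_(k+1) − s_k = (2 - k)/2**k
(s_(k+1) − s_k) − t_k = 0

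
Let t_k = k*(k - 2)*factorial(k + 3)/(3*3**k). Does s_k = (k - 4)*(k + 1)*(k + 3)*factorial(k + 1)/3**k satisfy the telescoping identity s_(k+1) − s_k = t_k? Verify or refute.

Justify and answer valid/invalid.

s_(k+1) = (k - 3)*(k + 2)*(k + 4)*factorial(k + 2)/(3*3**k)
s_(k+1) − s_k = (k**4 + 2*k**3 - 4*k**2 - 5*k - 12)*factorial(k + 1)/(3*3**k)
(s_(k+1) − s_k) − t_k = -(k**3 - 7*k + 12)*factorial(k + 1)/(3*3**k)

Invalid: residual -(k**3 - 7*k + 12)*factorial(k + 1)/(3*3**k) ≠ 0.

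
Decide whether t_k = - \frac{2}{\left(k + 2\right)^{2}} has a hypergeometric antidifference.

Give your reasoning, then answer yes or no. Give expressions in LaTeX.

No — key equation has no polynomial f.

The ratio is (k + 2)**2/(k + 3)**2.
A = k**2 + 4*k + 4, B = k**2 + 6*k + 9, C = 1.
Need (k**2 + 4*k + 4)·f(k+1) − (k**2 + 4*k + 4)·f(k) = 1.
d = 0 from the (2,2,0) case.
Generic f = c0 gives residual -1; -1 = 0 cannot hold, so t_k is not Gosper-summable.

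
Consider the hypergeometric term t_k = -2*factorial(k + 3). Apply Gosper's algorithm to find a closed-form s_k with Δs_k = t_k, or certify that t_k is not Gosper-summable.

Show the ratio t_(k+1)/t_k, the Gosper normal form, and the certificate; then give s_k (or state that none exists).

no hypergeometric antidifference exists

Ratio r(k) = k + 4.
Gosper form: A/B · C(k+1)/C(k) with A=k + 4, B=1, C=1.
f must satisfy (k + 4)·f(k+1) − (1)·f(k) = 1.
deg f ≤ -1 (via 1,0,0).
deg f ≤ -1 is impossible — no certificate.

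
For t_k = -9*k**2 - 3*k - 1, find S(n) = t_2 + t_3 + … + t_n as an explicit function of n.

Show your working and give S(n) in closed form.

r(k) = (9*k**2 + 21*k + 13)/(9*k**2 + 3*k + 1) after simplifying.
Gosper form: A/B · C(k+1)/C(k) with A=1, B=1, C=k**2 + k/3 + 1/9.
Set up (1)·f(k+1) − (1)·f(k) − (k**2 + k/3 + 1/9) = 0.
d = 3 from the (0,0,2) case.
Solve for f: f(k) = k*(3*k**2 - 3*k + 1)/9 (degree 3 ≤ 3).
Get s_k = R·t_k = k*(-3*k**2 + 3*k - 1) with R(k) = B(k−1)f(k)/C(k) = k*(3*k**2 - 3*k + 1)/(9*k**2 + 3*k + 1).
s_(k+1) − s_k = -9*k**2 - 3*k - 1 = t_k.
Σ_(k=2)^n t_k = s_(n+1) − s_(2) = (-3*n**3 - 6*n**2 - 4*n - 1) − (-14), i.e. -3*n**3 - 6*n**2 - 4*n + 13.

S(n) = -3*n**3 - 6*n**2 - 4*n + 13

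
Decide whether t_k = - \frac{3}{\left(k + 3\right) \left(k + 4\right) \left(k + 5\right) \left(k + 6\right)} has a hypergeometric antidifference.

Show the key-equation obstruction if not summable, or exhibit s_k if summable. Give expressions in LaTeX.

Yes. s_k = \frac{k \left(- k^{2} - 12 k - 47\right)}{60 \left(k + 3\right) \left(k + 4\right) \left(k + 5\right)}.

Compute t_(k+1)/t_k: get (k + 3)/(k + 7).
Gosper form: A/B · C(k+1)/C(k) with A=k + 3, B=k + 7, C=1.
Set up (k + 3)·f(k+1) − (k + 6)·f(k) − (1) = 0.
deg f ≤ 3 (via 1,1,0).
A polynomial solution: f(k) = k*(k**2 + 12*k + 47)/180.
Then R = B(k−1)f/C = k*(k + 6)*(k**2 + 12*k + 47)/180, so s_k = R(k)·t_k = k*(-k**2 - 12*k - 47)/(60*(k + 3)*(k + 4)*(k + 5)).
Verify: -3/(k**4 + 18*k**3 + 119*k**2 + 342*k + 360) matches t_k.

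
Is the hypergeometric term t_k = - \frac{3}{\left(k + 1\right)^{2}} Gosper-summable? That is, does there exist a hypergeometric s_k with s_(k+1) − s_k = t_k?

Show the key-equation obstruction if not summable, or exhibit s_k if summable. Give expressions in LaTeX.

No — t_k has no hypergeometric antidifference.

Step 1: r(k) = (k + 1)**2/(k + 2)**2.
Gosper form: A/B · C(k+1)/C(k) with A=k**2 + 2*k + 1, B=k**2 + 4*k + 4, C=1.
Key eq: (k**2 + 2*k + 1)·f(k+1) = (k**2 + 2*k + 1)·f(k) + (1).
Bound: deg f ≤ 0.
Write f(k) = c0. Then LHS − RHS = -1, requiring -1 = 0: contradictory. No certificate.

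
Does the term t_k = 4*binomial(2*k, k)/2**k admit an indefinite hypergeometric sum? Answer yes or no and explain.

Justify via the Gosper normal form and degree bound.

r(k) = (2*k + 1)/(k + 1) after simplifying.
Normal form (A,B,C) = (2*k + 1, k + 1, 1).
Solve (2*k + 1)·f(k+1) − (k)·f(k) = 1.
d = -1 from the (1,1,0) case.
deg f ≤ -1 is impossible — no certificate.

No — negative degree bound, so no certificate f.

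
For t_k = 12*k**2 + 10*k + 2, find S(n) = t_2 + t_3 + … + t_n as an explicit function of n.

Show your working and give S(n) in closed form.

t_(k+1)/t_k = (6*k**2 + 17*k + 12)/(6*k**2 + 5*k + 1).
Factor: A=1; B=1; C=k**2 + 5*k/6 + 1/6.
Solve (1)·f(k+1) − (1)·f(k) = k**2 + 5*k/6 + 1/6.
Degrees (0,0,2) ⇒ d ≤ 3.
Coefficient equations give f(k) = k*(4*k**2 - k - 1)/12.
Certificate R = B(k−1)f/C = k*(4*k**2 - k - 1)/(2*(2*k + 1)*(3*k + 1)) gives s_k = k*(4*k**2 - k - 1).
Δs = 12*k**2 + 10*k + 2, as required.
Evaluate: s_(n+1) = 4*n**3 + 11*n**2 + 9*n + 2; subtract s_(2) = 26 ⇒ S(n) = 4*n**3 + 11*n**2 + 9*n - 24.

S(n) = 4*n**3 + 11*n**2 + 9*n - 24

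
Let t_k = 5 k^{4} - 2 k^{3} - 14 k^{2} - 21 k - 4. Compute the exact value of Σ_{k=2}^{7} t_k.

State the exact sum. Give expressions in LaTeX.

t_(k+1)/t_k = (5*k**4 + 18*k**3 + 10*k**2 - 35*k - 36)/(5*k**4 - 2*k**3 - 14*k**2 - 21*k - 4).
A = 1, B = 1, C = k**4 - 2*k**3/5 - 14*k**2/5 - 21*k/5 - 4/5.
Need (1)·f(k+1) − (1)·f(k) = k**4 - 2*k**3/5 - 14*k**2/5 - 21*k/5 - 4/5.
d = 5 from the (0,0,4) case.
A polynomial solution: f(k) = k*(k**4 - 3*k**3 - 2*k**2 - 4*k + 4)/5.
Get s_k = R·t_k = k*(k**4 - 3*k**3 - 2*k**2 - 4*k + 4) with R(k) = B(k−1)f(k)/C(k) = k*(k**4 - 3*k**3 - 2*k**2 - 4*k + 4)/(5*k**4 - 2*k**3 - 14*k**2 - 21*k - 4).
Δs = 5*k**4 - 2*k**3 - 14*k**2 - 21*k - 4, as required.
Sum = s_(8) − s_(2); s_(8) = 19232, s_(2) = -40 ⇒ 19272.

Σ = 19272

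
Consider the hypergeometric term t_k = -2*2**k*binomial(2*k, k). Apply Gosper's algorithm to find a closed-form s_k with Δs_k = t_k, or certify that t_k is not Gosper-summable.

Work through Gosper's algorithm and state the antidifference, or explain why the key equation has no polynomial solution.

none — t_k is not Gosper-summable

Step 1: r(k) = 4*(2*k + 1)/(k + 1).
Gosper form: A/B · C(k+1)/C(k) with A=8*k + 4, B=k + 1, C=1.
f must satisfy (8*k + 4)·f(k+1) − (k)·f(k) = 1.
From deg A=1, deg B=1, deg C=0: d=-1.
d = -1 < 0 ⇒ no nonzero polynomial f; not summable.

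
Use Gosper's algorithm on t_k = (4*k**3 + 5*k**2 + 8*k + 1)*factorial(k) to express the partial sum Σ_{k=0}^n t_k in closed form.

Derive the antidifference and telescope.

t_(k+1)/t_k = (4*k**4 + 21*k**3 + 47*k**2 + 48*k + 18)/(4*k**3 + 5*k**2 + 8*k + 1).
Gosper form: A/B · C(k+1)/C(k) with A=k + 1, B=1, C=k**3 + 5*k**2/4 + 2*k + 1/4.
Key eq: (k + 1)·f(k+1) = (1)·f(k) + (k**3 + 5*k**2/4 + 2*k + 1/4).
From deg A=1, deg B=0, deg C=3: d=2.
Match coefficients ⇒ f(k) = (k - 1)*(4*k + 1)/4.
So s_k = (B(k−1)f/C)·t_k = ((k - 1)*(4*k + 1)/(4*k**3 + 5*k**2 + 8*k + 1))·t_k = (k - 1)*(4*k + 1)*factorial(k).
s_(k+1) − s_k = (4*k**3 + 5*k**2 + 8*k + 1)*factorial(k) = t_k.
s_(n+1) = n*(4*n + 5)*factorial(n + 1) and s_(0) = -1, so S(n) = 4*n**3*factorial(n) + 9*n**2*factorial(n) + 5*n*factorial(n) + 1.

S(n) = 4*n**3*factorial(n) + 9*n**2*factorial(n) + 5*n*factorial(n) + 1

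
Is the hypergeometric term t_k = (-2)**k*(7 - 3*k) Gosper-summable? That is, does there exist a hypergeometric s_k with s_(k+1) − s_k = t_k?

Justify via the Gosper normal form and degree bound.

Yes. s_k = (-2)**k*(k - 3).

t_(k+1)/t_k = 2*(4 - 3*k)/(3*k - 7).
Factor: A=-2; B=1; C=k - 7/3.
Need (-2)·f(k+1) − (1)·f(k) = k - 7/3.
Degrees (0,0,1) ⇒ d ≤ 1.
A polynomial solution: f(k) = -(k - 3)/3.
Certificate R = B(k−1)f/C = -(k - 3)/(3*k - 7) gives s_k = (-2)**k*(k - 3).
Δs = (-2)**k*(7 - 3*k), as required.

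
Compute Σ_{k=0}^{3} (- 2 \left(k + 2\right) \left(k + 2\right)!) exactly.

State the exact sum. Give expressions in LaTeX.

Σ = -1436

The ratio is (k + 3)**2/(k + 2).
Gosper form: A/B · C(k+1)/C(k) with A=k + 3, B=1, C=k + 2.
f must satisfy (k + 3)·f(k+1) − (1)·f(k) = k + 2.
Degrees (1,0,1) ⇒ d ≤ 0.
Match coefficients ⇒ f(k) = 1.
R(k) = B(k−1)·f(k)/C(k) = 1/(k + 2); s_k = R·t_k = -2*factorial(k + 2).
s_(k+1) − s_k = -2*(k + 2)*factorial(k + 2) = t_k.
Evaluate s at k=4 and k=0: -1440 and -4; difference -1436.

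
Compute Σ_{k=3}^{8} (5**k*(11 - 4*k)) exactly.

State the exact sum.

Compute t_(k+1)/t_k: get 5*(4*k - 7)/(4*k - 11).
Gosper form: A/B · C(k+1)/C(k) with A=5, B=1, C=k - 11/4.
Need (5)·f(k+1) − (1)·f(k) = k - 11/4.
From deg A=0, deg B=0, deg C=1: d=1.
A polynomial solution: f(k) = (k - 4)/4.
So s_k = (B(k−1)f/C)·t_k = ((k - 4)/(4*k - 11))·t_k = 5**k*(4 - k).
s_(k+1) − s_k = 5**k*(11 - 4*k) = t_k.
Telescoping: Σ = s_(9) − s_(3) = -9765625 − (125) = -9765750.

Σ = -9765750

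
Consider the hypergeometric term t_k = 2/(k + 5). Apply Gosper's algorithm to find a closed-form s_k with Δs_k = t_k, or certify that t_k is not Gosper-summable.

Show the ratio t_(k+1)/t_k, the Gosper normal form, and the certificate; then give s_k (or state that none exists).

Ratio r(k) = (k + 5)/(k + 6).
Gosper form: A/B · C(k+1)/C(k) with A=k + 5, B=k + 6, C=1.
Need (k + 5)·f(k+1) − (k + 5)·f(k) = 1.
Degrees (1,1,0) ⇒ d ≤ 0.
Generic f = c0 gives residual -1; -1 = 0 cannot hold, so t_k is not Gosper-summable.

not Gosper-summable; s_k does not exist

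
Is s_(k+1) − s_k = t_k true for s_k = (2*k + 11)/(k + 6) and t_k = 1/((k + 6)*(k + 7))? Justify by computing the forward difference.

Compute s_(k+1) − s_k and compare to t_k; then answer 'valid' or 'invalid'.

Valid — Δs_k = t_k.

s_(k+1) = (2*k + 13)/(k + 7)
s_(k+1) − s_k = 1/(k**2 + 13*k + 42)
(s_(k+1) − s_k) − t_k = 0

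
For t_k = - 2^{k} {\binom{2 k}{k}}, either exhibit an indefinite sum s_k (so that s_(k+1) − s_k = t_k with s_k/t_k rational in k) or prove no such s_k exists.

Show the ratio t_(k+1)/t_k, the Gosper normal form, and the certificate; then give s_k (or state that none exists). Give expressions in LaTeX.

none — t_k is not Gosper-summable

t_(k+1)/t_k = 4*(2*k + 1)/(k + 1).
Normal form (A,B,C) = (8*k + 4, k + 1, 1).
Key eq: (8*k + 4)·f(k+1) = (k)·f(k) + (1).
Bound: deg f ≤ -1.
deg f ≤ -1 is impossible — no certificate.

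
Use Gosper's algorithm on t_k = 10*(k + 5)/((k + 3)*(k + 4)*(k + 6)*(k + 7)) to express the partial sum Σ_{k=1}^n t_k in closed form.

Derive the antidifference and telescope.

S(n) = 5*n*(n + 11)/(28*(n**2 + 11*n + 28))

The ratio is (k + 3)*(k + 6)**2/((k + 5)**2*(k + 8)).
So A=k + 3 and B=k + 8, with C=k**2 + 10*k + 25.
f must satisfy (k + 3)·f(k+1) − (k + 7)·f(k) = k**2 + 10*k + 25.
From deg A=1, deg B=1, deg C=2: d=4.
A polynomial solution: f(k) = k*(k + 4)*(k + 5)*(k + 9)/36.
Get s_k = R·t_k = 5*k*(k + 9)/(18*(k**2 + 9*k + 18)) with R(k) = B(k−1)f(k)/C(k) = k*(k + 4)*(k + 7)*(k + 9)/(36*(k + 5)).
Δs = 10*(k + 5)/(k**4 + 20*k**3 + 145*k**2 + 450*k + 504), as required.
Evaluate: s_(n+1) = 5*(n**2 + 11*n + 10)/(18*(n**2 + 11*n + 28)); subtract s_(1) = 25/252 ⇒ S(n) = 5*n*(n + 11)/(28*(n**2 + 11*n + 28)).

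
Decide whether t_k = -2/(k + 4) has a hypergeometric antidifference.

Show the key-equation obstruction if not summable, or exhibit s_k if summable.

Compute t_(k+1)/t_k: get (k + 4)/(k + 5).
Take A(k)=k + 4, B(k)=k + 5, C(k)=1.
f must satisfy (k + 4)·f(k+1) − (k + 4)·f(k) = 1.
deg f ≤ 0 (via 1,1,0).
f = c0 ⇒ A·f(k+1) − B(k−1)·f(k) − C = -1. The system {-1 = 0} is inconsistent; no antidifference.

No — t_k has no hypergeometric antidifference.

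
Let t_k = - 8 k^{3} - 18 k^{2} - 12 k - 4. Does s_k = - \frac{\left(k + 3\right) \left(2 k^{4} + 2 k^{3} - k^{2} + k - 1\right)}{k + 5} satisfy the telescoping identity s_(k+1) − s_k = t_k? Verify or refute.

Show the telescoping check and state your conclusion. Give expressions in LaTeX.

Invalid: residual \frac{2 \left(6 k^{4} + 56 k^{3} + 103 k^{2} + 63 k + 21\right)}{k^{2} + 11 k + 30} ≠ 0.

s_(k+1) = -(k + 4)*(k + 2*(k + 1)**4 + 2*(k + 1)**3 - (k + 1)**2)/(k + 6)
s_(k+1) − s_k = 2*(-4*k**5 - 47*k**4 - 169*k**3 - 235*k**2 - 139*k - 39)/(k**2 + 11*k + 30)
(s_(k+1) − s_k) − t_k = 2*(6*k**4 + 56*k**3 + 103*k**2 + 63*k + 21)/(k**2 + 11*k + 30)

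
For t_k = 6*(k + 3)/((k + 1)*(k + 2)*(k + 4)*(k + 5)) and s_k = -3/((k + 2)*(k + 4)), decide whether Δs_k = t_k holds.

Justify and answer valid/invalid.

Invalid: residual 3*(-3*k - 11)/(k**5 + 15*k**4 + 85*k**3 + 225*k**2 + 274*k + 120) ≠ 0.

s_(k+1) = -3/((k + 3)*(k + 5))
s_(k+1) − s_k = 3*(2*k + 7)/(k**4 + 14*k**3 + 71*k**2 + 154*k + 120)
(s_(k+1) − s_k) − t_k = 3*(-3*k - 11)/(k**5 + 15*k**4 + 85*k**3 + 225*k**2 + 274*k + 120)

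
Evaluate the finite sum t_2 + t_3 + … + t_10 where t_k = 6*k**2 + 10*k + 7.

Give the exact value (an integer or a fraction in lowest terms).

Σ = 2907

t_(k+1)/t_k = (6*k**2 + 22*k + 23)/(6*k**2 + 10*k + 7).
So A=1 and B=1, with C=k**2 + 5*k/3 + 7/6.
Key eq: (1)·f(k+1) = (1)·f(k) + (k**2 + 5*k/3 + 7/6).
d = 3 from the (0,0,2) case.
A polynomial solution: f(k) = k*(2*k**2 + 2*k + 3)/6.
Then R = B(k−1)f/C = k*(2*k**2 + 2*k + 3)/(6*k**2 + 10*k + 7), so s_k = R(k)·t_k = k*(2*k**2 + 2*k + 3).
s_(k+1) − s_k = 6*k**2 + 10*k + 7 = t_k.
Evaluate s at k=11 and k=2: 2937 and 30; difference 2907.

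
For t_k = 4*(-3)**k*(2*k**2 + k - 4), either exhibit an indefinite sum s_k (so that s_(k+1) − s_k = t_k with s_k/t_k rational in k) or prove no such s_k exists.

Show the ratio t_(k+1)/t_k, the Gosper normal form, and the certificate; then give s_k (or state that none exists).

Ratio r(k) = 3*(-2*k**2 - 5*k + 1)/(2*k**2 + k - 4).
Gosper form: A/B · C(k+1)/C(k) with A=-3, B=1, C=k**2 + k/2 - 2.
Key eq: (-3)·f(k+1) = (1)·f(k) + (k**2 + k/2 - 2).
From deg A=0, deg B=0, deg C=2: d=2.
Solving with deg f ≤ 2: f(k) = -(k - 2)*(k + 1)/4.
R(k) = B(k−1)·f(k)/C(k) = -(k - 2)*(k + 1)/(2*(2*k**2 + k - 4)); s_k = R·t_k = 2*(-3)**k*(-k**2 + k + 2).
s_(k+1) − s_k = 4*(-3)**k*(2*k**2 + k - 4) = t_k.

s_k = 2*(-3)**k*(-k**2 + k + 2)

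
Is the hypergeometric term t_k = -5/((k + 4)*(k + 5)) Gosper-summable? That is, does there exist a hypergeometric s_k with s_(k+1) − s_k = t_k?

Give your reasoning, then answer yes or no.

t_(k+1)/t_k = (k + 4)/(k + 6).
So A=k + 4 and B=k + 6, with C=1.
Set up (k + 4)·f(k+1) − (k + 5)·f(k) − (1) = 0.
Degrees (1,1,0) ⇒ d ≤ 1.
Match coefficients ⇒ f(k) = k/4.
Get s_k = R·t_k = -5*k/(4*k + 16) with R(k) = B(k−1)f(k)/C(k) = k*(k + 5)/4.
s_(k+1) − s_k = -5/(k**2 + 9*k + 20) = t_k.

Yes. s_k = -5*k/(4*k + 16).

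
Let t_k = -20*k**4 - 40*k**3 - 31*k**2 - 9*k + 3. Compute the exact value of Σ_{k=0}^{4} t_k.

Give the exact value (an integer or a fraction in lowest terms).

Σ = -12085

Compute t_(k+1)/t_k: get (20*k**4 + 120*k**3 + 271*k**2 + 271*k + 97)/(20*k**4 + 40*k**3 + 31*k**2 + 9*k - 3).
Normal form (A,B,C) = (1, 1, k**4 + 2*k**3 + 31*k**2/20 + 9*k/20 - 3/20).
Set up (1)·f(k+1) − (1)·f(k) − (k**4 + 2*k**3 + 31*k**2/20 + 9*k/20 - 3/20) = 0.
Degrees (0,0,4) ⇒ d ≤ 5.
Coefficient equations give f(k) = k*(4*k**4 - 3*k**2 - k - 3)/20.
R(k) = B(k−1)·f(k)/C(k) = k*(4*k**4 - 3*k**2 - k - 3)/(20*k**4 + 40*k**3 + 31*k**2 + 9*k - 3); s_k = R·t_k = k*(-4*k**4 + 3*k**2 + k + 3).
s_(k+1) − s_k = -20*k**4 - 40*k**3 - 31*k**2 - 9*k + 3 = t_k.
Evaluate s at k=5 and k=0: -12085 and 0; difference -12085.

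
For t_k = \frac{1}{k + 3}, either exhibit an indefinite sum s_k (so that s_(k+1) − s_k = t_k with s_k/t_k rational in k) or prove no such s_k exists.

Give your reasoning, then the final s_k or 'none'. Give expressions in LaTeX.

The ratio is (k + 3)/(k + 4).
Take A(k)=k + 3, B(k)=k + 4, C(k)=1.
f must satisfy (k + 3)·f(k+1) − (k + 3)·f(k) = 1.
Degrees (1,1,0) ⇒ d ≤ 0.
f = c0 ⇒ A·f(k+1) − B(k−1)·f(k) − C = -1. The system {-1 = 0} is inconsistent; no antidifference.

no hypergeometric antidifference exists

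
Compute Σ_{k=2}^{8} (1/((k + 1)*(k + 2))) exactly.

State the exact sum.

Step 1: r(k) = (k + 1)/(k + 3).
So A=k + 1 and B=k + 3, with C=1.
Set up (k + 1)·f(k+1) − (k + 2)·f(k) − (1) = 0.
d = 1 from the (1,1,0) case.
Match coefficients ⇒ f(k) = k.
Certificate R = B(k−1)f/C = k*(k + 2) gives s_k = k/(k + 1).
s_(k+1) − s_k = 1/(k**2 + 3*k + 2) = t_k.
Sum = s_(9) − s_(2); s_(9) = 9/10, s_(2) = 2/3 ⇒ 7/30.

Σ = 7/30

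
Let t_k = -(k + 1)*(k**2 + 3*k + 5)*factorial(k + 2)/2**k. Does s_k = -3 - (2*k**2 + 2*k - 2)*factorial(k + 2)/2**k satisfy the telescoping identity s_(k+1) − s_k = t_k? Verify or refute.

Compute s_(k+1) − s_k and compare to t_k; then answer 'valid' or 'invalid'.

valid; difference matches t_k

s_(k+1) = -2**(-k - 1)*(2*k + 2*(k + 1)**2)*factorial(k + 3) - 3
s_(k+1) − s_k = -(k + 1)*(k**2 + 3*k + 5)*factorial(k + 2)/2**k
(s_(k+1) − s_k) − t_k = 0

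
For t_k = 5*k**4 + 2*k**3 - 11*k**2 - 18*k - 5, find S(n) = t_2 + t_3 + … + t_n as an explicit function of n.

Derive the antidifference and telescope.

S(n) = n**5 + 3*n**4 - n**3 - 14*n**2 - 16*n + 27

Compute t_(k+1)/t_k: get (5*k**4 + 22*k**3 + 25*k**2 - 14*k - 27)/(5*k**4 + 2*k**3 - 11*k**2 - 18*k - 5).
So A=1 and B=1, with C=k**4 + 2*k**3/5 - 11*k**2/5 - 18*k/5 - 1.
Key eq: (1)·f(k+1) = (1)·f(k) + (k**4 + 2*k**3/5 - 11*k**2/5 - 18*k/5 - 1).
Degrees (0,0,4) ⇒ d ≤ 5.
Match coefficients ⇒ f(k) = k*(k**4 - 2*k**3 - 3*k**2 - 3*k + 2)/5.
Then R = B(k−1)f/C = k*(k**4 - 2*k**3 - 3*k**2 - 3*k + 2)/(5*k**4 + 2*k**3 - 11*k**2 - 18*k - 5), so s_k = R(k)·t_k = k*(k**4 - 2*k**3 - 3*k**2 - 3*k + 2).
Δs = 5*k**4 + 2*k**3 - 11*k**2 - 18*k - 5, as required.
Σ_(k=2)^n t_k = s_(n+1) − s_(2) = (n**5 + 3*n**4 - n**3 - 14*n**2 - 16*n - 5) − (-32), i.e. n**5 + 3*n**4 - n**3 - 14*n**2 - 16*n + 27.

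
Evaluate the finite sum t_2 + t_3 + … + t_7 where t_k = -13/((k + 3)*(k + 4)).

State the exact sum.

r(k) = (k + 3)/(k + 5) after simplifying.
A = k + 3, B = k + 5, C = 1.
f must satisfy (k + 3)·f(k+1) − (k + 4)·f(k) = 1.
deg f ≤ 1 (via 1,1,0).
Coefficient equations give f(k) = k/3.
So s_k = (B(k−1)f/C)·t_k = (k*(k + 4)/3)·t_k = -13*k/(3*k + 9).
Check: Δs_k = -13/(k**2 + 7*k + 12). ✓
Σ_(k=2)^(7) t_k = s_(8) − s_(2) = -104/33 − (-26/15) = -78/55.

Σ = -78/55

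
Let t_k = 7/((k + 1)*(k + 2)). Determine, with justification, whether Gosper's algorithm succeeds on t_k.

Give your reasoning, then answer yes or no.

Yes. s_k = 7*k/(k + 1).

The ratio is (k + 1)/(k + 3).
Normal form (A,B,C) = (k + 1, k + 3, 1).
f must satisfy (k + 1)·f(k+1) − (k + 2)·f(k) = 1.
From deg A=1, deg B=1, deg C=0: d=1.
Coefficient equations give f(k) = k.
R(k) = B(k−1)·f(k)/C(k) = k*(k + 2); s_k = R·t_k = 7*k/(k + 1).
Verify: 7/(k**2 + 3*k + 2) matches t_k.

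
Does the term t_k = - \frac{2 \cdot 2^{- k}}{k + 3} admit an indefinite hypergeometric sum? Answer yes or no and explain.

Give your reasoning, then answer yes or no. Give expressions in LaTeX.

Compute t_(k+1)/t_k: get (k + 3)/(2*(k + 4)).
Factor: A=k/2 + 3/2; B=k + 4; C=1.
f must satisfy (k/2 + 3/2)·f(k+1) − (k + 3)·f(k) = 1.
Degrees (1,1,0) ⇒ d ≤ -1.
Bound -1 < 0, so the key equation has no polynomial solution.

No — negative degree bound, so no certificate f.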